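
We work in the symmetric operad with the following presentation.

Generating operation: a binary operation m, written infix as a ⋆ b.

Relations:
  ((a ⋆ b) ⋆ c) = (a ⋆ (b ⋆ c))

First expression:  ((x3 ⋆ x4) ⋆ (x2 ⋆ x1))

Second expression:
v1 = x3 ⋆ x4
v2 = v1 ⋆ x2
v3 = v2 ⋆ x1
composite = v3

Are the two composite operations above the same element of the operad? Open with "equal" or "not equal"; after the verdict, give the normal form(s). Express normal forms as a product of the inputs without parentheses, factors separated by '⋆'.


equal: each reduces to x3 ⋆ x4 ⋆ x2 ⋆ x1

In normal form, the first expression is x3 ⋆ x4 ⋆ x2 ⋆ x1
In normal form, the second expression is x3 ⋆ x4 ⋆ x2 ⋆ x1
Same normal form: equal.


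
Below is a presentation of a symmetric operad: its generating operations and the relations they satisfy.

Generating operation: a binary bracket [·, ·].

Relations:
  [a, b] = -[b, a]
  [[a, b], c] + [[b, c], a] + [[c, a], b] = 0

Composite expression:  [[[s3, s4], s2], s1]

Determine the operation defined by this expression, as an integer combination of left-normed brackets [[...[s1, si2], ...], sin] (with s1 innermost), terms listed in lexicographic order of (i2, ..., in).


Antisymmetry and Jacobi reduce to s1-anchored left-normed brackets.
Composite bracket: [[[s3, s4], s2], s1]
Expanding via [a, b] = ab - ba: 8 signed words (2^3 = 8).
Collect the words opening with s1:
  the word s1s2s3s4 carries sign +1 and contributes +[[[s1, s2], s3], s4]
  the word s1s2s4s3 carries sign -1 and contributes -[[[s1, s2], s4], s3]
  the word s1s3s4s2 carries sign -1 and contributes -[[[s1, s3], s4], s2]
  the word s1s4s3s2 carries sign +1 and contributes +[[[s1, s4], s3], s2]

[[[s1, s2], s3], s4] - [[[s1, s2], s4], s3] - [[[s1, s3], s4], s2] + [[[s1, s4], s3], s2]


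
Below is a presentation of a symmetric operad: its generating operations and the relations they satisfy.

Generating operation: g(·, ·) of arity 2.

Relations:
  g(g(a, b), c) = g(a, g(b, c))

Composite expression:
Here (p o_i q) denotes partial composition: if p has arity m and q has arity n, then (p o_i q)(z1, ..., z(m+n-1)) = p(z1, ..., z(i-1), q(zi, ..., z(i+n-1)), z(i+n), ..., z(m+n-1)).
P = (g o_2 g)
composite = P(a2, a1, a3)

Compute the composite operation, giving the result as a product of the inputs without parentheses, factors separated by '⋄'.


Key point: g is associative — brackets drop, the a-order remains.
g(a1, a3) flattens to a1 ⋄ a3
g(a2, g(a1, a3)) flattens to a2 ⋄ a1 ⋄ a3

a2 ⋄ a1 ⋄ a3


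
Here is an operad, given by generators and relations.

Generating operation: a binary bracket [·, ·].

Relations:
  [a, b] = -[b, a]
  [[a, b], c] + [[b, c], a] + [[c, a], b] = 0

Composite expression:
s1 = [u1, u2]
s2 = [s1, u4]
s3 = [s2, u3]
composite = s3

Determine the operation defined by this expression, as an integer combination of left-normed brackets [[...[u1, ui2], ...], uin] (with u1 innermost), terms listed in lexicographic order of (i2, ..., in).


[[[u1, u2], u4], u3]


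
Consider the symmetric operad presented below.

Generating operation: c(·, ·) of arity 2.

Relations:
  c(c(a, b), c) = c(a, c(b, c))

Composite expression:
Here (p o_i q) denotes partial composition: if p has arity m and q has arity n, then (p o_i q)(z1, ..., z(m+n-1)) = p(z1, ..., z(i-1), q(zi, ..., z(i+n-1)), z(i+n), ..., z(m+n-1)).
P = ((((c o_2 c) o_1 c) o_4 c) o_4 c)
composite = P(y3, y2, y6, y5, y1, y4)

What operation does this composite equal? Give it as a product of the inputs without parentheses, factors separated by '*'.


y3 * y2 * y6 * y5 * y1 * y4

All parenthesizations of c agree; list the y-inputs left to right.
c(y3, y2) spells out as y3 * y2
c(y5, y1) spells out as y5 * y1
c(c(y5, y1), y4) spells out as y5 * y1 * y4
c(y6, c(c(y5, y1), y4)) spells out as y6 * y5 * y1 * y4
c(c(y3, y2), c(y6, c(c(y5, y1), y4))) spells out as y3 * y2 * y6 * y5 * y1 * y4


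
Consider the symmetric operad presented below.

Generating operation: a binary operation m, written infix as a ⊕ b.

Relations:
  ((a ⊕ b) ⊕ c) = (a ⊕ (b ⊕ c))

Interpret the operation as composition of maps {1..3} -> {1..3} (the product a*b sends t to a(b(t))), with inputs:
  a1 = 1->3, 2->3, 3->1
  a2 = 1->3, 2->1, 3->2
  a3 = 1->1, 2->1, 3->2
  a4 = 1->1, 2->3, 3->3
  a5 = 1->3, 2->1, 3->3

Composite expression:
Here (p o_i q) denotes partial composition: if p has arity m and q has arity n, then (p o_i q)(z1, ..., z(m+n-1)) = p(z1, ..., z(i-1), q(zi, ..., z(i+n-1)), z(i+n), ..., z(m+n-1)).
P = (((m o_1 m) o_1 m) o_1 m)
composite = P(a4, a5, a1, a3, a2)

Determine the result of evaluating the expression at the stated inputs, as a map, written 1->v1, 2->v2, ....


1->3, 2->3, 3->3

(a4 ⊕ a5) = 1->3, 2->1, 3->3
((a4 ⊕ a5) ⊕ a1) = 1->3, 2->3, 3->3
(((a4 ⊕ a5) ⊕ a1) ⊕ a3) = 1->3, 2->3, 3->3
((((a4 ⊕ a5) ⊕ a1) ⊕ a3) ⊕ a2) = 1->3, 2->3, 3->3


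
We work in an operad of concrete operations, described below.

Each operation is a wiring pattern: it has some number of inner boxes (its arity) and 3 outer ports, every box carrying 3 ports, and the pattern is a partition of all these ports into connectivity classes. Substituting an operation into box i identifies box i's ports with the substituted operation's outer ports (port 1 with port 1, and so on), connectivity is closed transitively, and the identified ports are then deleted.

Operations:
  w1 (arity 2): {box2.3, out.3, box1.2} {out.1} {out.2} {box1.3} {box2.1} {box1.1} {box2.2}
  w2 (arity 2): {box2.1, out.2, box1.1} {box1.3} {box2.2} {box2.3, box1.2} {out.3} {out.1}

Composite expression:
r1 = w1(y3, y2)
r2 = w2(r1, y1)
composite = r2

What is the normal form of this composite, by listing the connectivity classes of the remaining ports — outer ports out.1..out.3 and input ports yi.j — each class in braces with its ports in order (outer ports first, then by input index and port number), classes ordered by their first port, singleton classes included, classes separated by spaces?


{out.1} {out.2, y1.1} {out.3} {y1.2} {y1.3} {y2.1} {y2.2} {y2.3, y3.2} {y3.1} {y3.3}


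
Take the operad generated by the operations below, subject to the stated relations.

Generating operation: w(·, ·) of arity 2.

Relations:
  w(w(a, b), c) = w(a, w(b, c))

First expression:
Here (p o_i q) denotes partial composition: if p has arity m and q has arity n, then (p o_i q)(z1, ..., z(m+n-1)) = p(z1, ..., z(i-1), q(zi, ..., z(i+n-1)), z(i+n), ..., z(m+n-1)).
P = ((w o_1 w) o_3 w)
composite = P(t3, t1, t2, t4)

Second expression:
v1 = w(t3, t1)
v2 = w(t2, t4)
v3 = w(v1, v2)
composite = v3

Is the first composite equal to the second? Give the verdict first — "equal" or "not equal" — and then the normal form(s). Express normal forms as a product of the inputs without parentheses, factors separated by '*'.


Normal form of the first expression: t3 * t1 * t2 * t4
Normal form of the second expression: t3 * t1 * t2 * t4
Both agree, so they are equal.

equal; both compose to t3 * t1 * t2 * t4


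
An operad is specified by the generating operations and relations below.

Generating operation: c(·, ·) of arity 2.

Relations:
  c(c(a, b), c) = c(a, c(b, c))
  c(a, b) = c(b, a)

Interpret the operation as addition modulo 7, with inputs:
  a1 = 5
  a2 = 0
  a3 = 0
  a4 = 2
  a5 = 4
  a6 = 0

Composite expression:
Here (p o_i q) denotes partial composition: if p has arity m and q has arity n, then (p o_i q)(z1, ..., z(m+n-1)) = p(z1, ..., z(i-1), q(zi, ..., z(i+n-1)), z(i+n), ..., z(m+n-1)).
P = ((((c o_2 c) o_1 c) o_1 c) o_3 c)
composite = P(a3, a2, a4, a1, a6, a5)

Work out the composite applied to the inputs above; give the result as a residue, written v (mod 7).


4 (mod 7)


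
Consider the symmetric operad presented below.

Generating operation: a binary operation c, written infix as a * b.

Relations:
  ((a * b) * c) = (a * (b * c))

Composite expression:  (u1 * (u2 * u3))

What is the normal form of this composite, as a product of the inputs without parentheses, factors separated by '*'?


u1 * u2 * u3

Key point: c is associative — brackets drop, the u-order remains.
(u2 * u3) spells out as u2 * u3
(u1 * (u2 * u3)) spells out as u1 * u2 * u3


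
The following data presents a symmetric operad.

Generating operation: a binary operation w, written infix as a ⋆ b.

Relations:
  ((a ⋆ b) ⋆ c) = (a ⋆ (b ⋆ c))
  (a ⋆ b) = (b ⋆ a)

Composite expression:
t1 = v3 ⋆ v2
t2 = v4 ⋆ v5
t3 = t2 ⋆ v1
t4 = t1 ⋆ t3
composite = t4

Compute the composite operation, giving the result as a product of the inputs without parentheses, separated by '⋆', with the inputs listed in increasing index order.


v1 ⋆ v2 ⋆ v3 ⋆ v4 ⋆ v5

Both nesting and order wash out for w; what remains is which v's occur.
(v3 ⋆ v2) spells out as v3 ⋆ v2
(v4 ⋆ v5) spells out as v4 ⋆ v5
((v4 ⋆ v5) ⋆ v1) spells out as v4 ⋆ v5 ⋆ v1
((v3 ⋆ v2) ⋆ ((v4 ⋆ v5) ⋆ v1)) spells out as v3 ⋆ v2 ⋆ v4 ⋆ v5 ⋆ v1
reordering the factors by index: v1 ⋆ v2 ⋆ v3 ⋆ v4 ⋆ v5


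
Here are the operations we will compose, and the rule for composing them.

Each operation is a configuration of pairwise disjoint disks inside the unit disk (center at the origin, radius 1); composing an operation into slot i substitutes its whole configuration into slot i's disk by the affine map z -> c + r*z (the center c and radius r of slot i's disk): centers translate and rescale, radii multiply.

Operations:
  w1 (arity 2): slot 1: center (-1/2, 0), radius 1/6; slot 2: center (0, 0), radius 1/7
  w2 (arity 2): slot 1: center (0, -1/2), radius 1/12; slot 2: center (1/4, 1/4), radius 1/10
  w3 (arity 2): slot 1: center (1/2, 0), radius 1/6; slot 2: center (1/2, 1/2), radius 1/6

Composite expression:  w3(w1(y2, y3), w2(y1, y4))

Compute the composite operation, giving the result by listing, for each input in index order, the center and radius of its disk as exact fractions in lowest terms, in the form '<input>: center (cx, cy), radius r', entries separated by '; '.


y1: center (1/2, 5/12), radius 1/72; y2: center (5/12, 0), radius 1/36; y3: center (1/2, 0), radius 1/42; y4: center (13/24, 13/24), radius 1/60

Only the slot chain above each y matters under w3; compose those maps.
input y2: composing its 2 substitution steps yields center (5/12, 0), radius 1/36
input y3: composing its 2 substitution steps yields center (1/2, 0), radius 1/42
input y1: composing its 2 substitution steps yields center (1/2, 5/12), radius 1/72
input y4: composing its 2 substitution steps yields center (13/24, 13/24), radius 1/60


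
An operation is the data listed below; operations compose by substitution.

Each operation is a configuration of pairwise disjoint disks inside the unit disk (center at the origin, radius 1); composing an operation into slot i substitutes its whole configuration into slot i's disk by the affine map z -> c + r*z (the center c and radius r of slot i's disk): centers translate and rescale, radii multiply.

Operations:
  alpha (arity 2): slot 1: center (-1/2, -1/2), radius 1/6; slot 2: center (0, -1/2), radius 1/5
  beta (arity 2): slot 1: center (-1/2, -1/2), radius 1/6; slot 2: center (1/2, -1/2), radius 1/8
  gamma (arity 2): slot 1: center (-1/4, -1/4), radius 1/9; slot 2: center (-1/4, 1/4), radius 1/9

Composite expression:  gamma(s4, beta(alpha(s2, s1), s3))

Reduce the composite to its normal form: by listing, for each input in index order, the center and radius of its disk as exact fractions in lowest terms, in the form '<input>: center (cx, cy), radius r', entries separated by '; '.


s1: center (-11/36, 5/27), radius 1/270; s2: center (-17/54, 5/27), radius 1/324; s3: center (-7/36, 7/36), radius 1/72; s4: center (-1/4, -1/4), radius 1/9

Below gamma, radii multiply path by path; the s-disk centers shift.
s4: after 1 affine step, its disk has center (-1/4, -1/4), radius 1/9
s2: after 3 affine steps, its disk has center (-17/54, 5/27), radius 1/324
s1: after 3 affine steps, its disk has center (-11/36, 5/27), radius 1/270
s3: after 2 affine steps, its disk has center (-7/36, 7/36), radius 1/72


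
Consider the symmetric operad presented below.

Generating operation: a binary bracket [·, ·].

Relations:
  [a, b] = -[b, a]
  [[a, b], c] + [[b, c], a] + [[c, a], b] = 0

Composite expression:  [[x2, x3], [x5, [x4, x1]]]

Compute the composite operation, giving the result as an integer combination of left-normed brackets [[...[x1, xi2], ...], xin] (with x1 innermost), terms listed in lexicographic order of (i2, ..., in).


-[[[[x1, x4], x5], x2], x3] + [[[[x1, x4], x5], x3], x2]

Skip Jacobi rewriting: expand, keep x1-initial words, read off terms.
Composite bracket: [[x2, x3], [x5, [x4, x1]]]
The bracket unfolds into 16 signed words via [a, b] = ab - ba (2^4 = 16).
Keep just the words that open with x1:
  word x1x4x5x2x3 has sign -1, contributing -[[[[x1, x4], x5], x2], x3]
  word x1x4x5x3x2 has sign +1, contributing +[[[[x1, x4], x5], x3], x2]


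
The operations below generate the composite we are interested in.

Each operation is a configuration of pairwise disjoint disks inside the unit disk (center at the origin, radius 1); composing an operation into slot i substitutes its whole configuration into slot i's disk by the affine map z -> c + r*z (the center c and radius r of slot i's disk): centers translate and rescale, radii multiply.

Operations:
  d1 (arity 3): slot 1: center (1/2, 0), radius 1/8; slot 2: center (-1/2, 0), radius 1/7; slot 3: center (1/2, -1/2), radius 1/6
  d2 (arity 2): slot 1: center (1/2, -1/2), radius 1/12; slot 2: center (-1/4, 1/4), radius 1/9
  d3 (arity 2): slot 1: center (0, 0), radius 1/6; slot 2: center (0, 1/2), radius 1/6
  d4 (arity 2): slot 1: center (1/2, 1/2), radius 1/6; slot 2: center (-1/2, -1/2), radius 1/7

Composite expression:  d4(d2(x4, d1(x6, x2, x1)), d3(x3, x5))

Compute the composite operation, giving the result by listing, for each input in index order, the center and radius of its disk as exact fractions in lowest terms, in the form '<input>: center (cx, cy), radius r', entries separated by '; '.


x1: center (101/216, 115/216), radius 1/324; x2: center (97/216, 13/24), radius 1/378; x3: center (-1/2, -1/2), radius 1/42; x4: center (7/12, 5/12), radius 1/72; x5: center (-1/2, -3/7), radius 1/42; x6: center (101/216, 13/24), radius 1/432

Only the slot chain above each x matters under d4; compose those maps.
for x4, the 2-step affine chain lands on center (7/12, 5/12), radius 1/72
for x6, the 3-step affine chain lands on center (101/216, 13/24), radius 1/432
for x2, the 3-step affine chain lands on center (97/216, 13/24), radius 1/378
for x1, the 3-step affine chain lands on center (101/216, 115/216), radius 1/324
for x3, the 2-step affine chain lands on center (-1/2, -1/2), radius 1/42
for x5, the 2-step affine chain lands on center (-1/2, -3/7), radius 1/42


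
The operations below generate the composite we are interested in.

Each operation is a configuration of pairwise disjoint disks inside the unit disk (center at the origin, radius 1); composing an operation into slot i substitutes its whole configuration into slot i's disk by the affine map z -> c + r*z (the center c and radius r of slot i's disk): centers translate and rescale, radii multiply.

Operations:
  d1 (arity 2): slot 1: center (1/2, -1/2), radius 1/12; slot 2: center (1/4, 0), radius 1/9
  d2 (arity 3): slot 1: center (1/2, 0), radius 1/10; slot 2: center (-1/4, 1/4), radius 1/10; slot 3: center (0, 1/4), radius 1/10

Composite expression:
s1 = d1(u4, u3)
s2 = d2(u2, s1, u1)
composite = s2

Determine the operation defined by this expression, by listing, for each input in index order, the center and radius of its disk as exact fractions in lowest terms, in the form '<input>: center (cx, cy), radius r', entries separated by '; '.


u1: center (0, 1/4), radius 1/10; u2: center (1/2, 0), radius 1/10; u3: center (-9/40, 1/4), radius 1/90; u4: center (-1/5, 1/5), radius 1/120

Affine substitution under d2: radii multiply and u-centers shift.
input u2: applying the 1 nested substitution gives center (1/2, 0), radius 1/10
input u4: applying the 2 nested substitutions gives center (-1/5, 1/5), radius 1/120
input u3: applying the 2 nested substitutions gives center (-9/40, 1/4), radius 1/90
input u1: applying the 1 nested substitution gives center (0, 1/4), radius 1/10


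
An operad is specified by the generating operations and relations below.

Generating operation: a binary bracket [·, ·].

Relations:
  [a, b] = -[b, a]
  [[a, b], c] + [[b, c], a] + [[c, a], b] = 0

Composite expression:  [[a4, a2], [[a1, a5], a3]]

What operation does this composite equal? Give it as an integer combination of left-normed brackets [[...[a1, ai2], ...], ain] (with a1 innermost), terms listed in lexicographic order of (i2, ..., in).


[[[[a1, a5], a3], a2], a4] - [[[[a1, a5], a3], a4], a2]


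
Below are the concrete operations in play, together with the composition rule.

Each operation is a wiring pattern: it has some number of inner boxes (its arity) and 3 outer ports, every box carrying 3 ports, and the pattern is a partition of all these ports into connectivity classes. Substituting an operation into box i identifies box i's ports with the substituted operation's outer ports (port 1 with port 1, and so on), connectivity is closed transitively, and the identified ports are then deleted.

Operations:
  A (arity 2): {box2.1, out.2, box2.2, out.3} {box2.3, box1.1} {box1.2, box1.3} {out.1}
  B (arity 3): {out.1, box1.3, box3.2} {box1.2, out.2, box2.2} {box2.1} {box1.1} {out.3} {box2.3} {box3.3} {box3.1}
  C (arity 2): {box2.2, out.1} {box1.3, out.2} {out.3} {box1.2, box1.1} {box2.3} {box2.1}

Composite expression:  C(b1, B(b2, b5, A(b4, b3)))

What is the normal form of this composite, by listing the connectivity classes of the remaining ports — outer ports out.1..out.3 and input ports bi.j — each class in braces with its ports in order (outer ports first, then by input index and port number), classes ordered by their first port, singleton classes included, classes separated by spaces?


Substituting into C glues patterns; closure does the rest.
through A, on inputs (b4, b3): {out.1} {out.2, out.3, b3.1, b3.2} {b3.3, b4.1} {b4.2, b4.3} (out.j = stage outer ports)
through B, on inputs (b2, b5, b4, b3): {out.1, b2.3, b3.1, b3.2} {out.2, b2.2, b5.2} {out.3} {b2.1} {b3.3, b4.1} {b4.2, b4.3} {b5.1} {b5.3} (out.j = stage outer ports)
through C, on inputs (b1, b2, b5, b4, b3): {out.1, b2.2, b5.2} {out.2, b1.3} {out.3} {b1.1, b1.2} {b2.1} {b2.3, b3.1, b3.2} {b3.3, b4.1} {b4.2, b4.3} {b5.1} {b5.3} (out.j = stage outer ports)

{out.1, b2.2, b5.2} {out.2, b1.3} {out.3} {b1.1, b1.2} {b2.1} {b2.3, b3.1, b3.2} {b3.3, b4.1} {b4.2, b4.3} {b5.1} {b5.3}


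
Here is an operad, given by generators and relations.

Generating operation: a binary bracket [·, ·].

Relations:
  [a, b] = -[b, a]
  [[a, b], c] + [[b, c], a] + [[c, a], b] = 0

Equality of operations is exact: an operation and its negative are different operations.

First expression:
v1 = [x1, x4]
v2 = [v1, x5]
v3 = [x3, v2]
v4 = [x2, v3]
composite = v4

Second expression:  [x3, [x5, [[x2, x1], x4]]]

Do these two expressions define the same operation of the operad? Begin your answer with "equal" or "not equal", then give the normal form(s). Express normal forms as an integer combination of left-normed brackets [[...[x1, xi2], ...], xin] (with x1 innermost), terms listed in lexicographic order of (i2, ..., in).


In normal form, the first expression is [[[[x1, x4], x5], x3], x2]
In normal form, the second expression is -[[[[x1, x2], x4], x5], x3]
They disagree, so not equal.

not equal; first: [[[[x1, x4], x5], x3], x2]; second: -[[[[x1, x2], x4], x5], x3]


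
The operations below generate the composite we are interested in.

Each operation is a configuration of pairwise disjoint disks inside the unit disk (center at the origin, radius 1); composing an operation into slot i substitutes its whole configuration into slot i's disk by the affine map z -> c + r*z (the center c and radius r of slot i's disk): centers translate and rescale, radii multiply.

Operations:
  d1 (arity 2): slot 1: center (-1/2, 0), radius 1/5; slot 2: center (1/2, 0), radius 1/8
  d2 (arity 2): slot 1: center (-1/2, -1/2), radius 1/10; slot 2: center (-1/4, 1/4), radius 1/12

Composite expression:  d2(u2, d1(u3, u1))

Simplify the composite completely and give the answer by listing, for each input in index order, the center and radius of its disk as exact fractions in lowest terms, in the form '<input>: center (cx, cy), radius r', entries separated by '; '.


Each u-disk chains the slot maps above it in d2; radii multiply.
tracing u2 down its 1-map path: center (-1/2, -1/2), radius 1/10
tracing u3 down its 2-map path: center (-7/24, 1/4), radius 1/60
tracing u1 down its 2-map path: center (-5/24, 1/4), radius 1/96

u1: center (-5/24, 1/4), radius 1/96; u2: center (-1/2, -1/2), radius 1/10; u3: center (-7/24, 1/4), radius 1/60


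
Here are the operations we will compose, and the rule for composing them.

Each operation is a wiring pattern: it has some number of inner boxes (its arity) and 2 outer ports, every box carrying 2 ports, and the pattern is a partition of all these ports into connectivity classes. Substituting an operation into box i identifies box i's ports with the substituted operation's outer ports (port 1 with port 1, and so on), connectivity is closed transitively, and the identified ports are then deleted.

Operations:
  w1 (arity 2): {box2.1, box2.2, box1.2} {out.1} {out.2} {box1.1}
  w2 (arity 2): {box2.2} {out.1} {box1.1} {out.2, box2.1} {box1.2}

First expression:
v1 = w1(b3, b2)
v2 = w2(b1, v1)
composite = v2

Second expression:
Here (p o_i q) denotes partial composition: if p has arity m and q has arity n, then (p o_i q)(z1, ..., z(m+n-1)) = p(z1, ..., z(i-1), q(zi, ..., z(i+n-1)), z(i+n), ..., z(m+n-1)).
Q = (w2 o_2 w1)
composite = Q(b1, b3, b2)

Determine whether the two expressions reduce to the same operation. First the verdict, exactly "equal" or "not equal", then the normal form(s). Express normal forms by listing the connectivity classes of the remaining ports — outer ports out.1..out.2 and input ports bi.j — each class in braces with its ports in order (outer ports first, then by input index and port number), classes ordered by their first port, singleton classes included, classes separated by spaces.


Normal form of the first expression: {out.1} {out.2} {b1.1} {b1.2} {b2.1, b2.2, b3.2} {b3.1}
Normal form of the second expression: {out.1} {out.2} {b1.1} {b1.2} {b2.1, b2.2, b3.2} {b3.1}
The normal forms match — equal.

equal — both sides give {out.1} {out.2} {b1.1} {b1.2} {b2.1, b2.2, b3.2} {b3.1}


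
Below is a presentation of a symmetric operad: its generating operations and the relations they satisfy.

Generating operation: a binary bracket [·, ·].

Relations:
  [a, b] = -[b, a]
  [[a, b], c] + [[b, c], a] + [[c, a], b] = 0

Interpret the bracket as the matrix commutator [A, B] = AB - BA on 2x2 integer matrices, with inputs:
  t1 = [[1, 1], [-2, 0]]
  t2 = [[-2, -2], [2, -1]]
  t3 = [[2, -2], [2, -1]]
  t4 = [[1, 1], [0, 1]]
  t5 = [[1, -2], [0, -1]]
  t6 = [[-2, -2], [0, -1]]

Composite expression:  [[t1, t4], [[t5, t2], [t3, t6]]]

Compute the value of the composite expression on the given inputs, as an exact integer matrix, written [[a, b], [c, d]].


[[-48, 488], [192, 48]]


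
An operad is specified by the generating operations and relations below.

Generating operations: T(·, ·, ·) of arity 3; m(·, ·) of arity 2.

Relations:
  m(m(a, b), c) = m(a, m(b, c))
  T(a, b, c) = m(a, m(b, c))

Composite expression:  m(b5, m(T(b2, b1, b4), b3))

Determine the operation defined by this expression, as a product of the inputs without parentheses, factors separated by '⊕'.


b5 ⊕ b2 ⊕ b1 ⊕ b4 ⊕ b3

Every regrouping of m is equal, so read the b-inputs in written order.
T(b2, b1, b4) flattens to b2 ⊕ b1 ⊕ b4
m(T(b2, b1, b4), b3) flattens to b2 ⊕ b1 ⊕ b4 ⊕ b3
m(b5, m(T(b2, b1, b4), b3)) flattens to b5 ⊕ b2 ⊕ b1 ⊕ b4 ⊕ b3


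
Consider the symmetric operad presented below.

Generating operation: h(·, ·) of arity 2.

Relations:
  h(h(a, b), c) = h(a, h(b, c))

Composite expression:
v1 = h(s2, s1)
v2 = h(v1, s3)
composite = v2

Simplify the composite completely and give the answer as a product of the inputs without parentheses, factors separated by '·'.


s2 · s1 · s3

The h-tree's shape is irrelevant; the s-reading-order decides.
h(s2, s1) flattens to s2 · s1
h(h(s2, s1), s3) flattens to s2 · s1 · s3


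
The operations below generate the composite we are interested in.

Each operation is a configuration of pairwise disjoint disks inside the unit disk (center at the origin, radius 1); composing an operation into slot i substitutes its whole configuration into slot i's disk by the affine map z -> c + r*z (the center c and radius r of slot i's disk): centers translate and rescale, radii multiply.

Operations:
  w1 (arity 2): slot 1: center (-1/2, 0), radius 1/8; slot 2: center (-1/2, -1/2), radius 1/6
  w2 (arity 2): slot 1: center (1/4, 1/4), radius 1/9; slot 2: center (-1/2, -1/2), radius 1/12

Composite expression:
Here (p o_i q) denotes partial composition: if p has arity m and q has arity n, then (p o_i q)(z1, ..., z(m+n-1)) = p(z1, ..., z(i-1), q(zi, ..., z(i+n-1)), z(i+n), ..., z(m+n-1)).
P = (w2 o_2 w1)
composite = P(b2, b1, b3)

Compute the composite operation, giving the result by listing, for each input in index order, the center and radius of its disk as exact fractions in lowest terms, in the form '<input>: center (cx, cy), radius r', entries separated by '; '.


Follow each b-input down from w2: c' goes to c + r*c', radius to r*r'.
b2 passes through 1 substitution, ending at center (1/4, 1/4), radius 1/9
b1 passes through 2 substitutions, ending at center (-13/24, -1/2), radius 1/96
b3 passes through 2 substitutions, ending at center (-13/24, -13/24), radius 1/72

b1: center (-13/24, -1/2), radius 1/96; b2: center (1/4, 1/4), radius 1/9; b3: center (-13/24, -13/24), radius 1/72


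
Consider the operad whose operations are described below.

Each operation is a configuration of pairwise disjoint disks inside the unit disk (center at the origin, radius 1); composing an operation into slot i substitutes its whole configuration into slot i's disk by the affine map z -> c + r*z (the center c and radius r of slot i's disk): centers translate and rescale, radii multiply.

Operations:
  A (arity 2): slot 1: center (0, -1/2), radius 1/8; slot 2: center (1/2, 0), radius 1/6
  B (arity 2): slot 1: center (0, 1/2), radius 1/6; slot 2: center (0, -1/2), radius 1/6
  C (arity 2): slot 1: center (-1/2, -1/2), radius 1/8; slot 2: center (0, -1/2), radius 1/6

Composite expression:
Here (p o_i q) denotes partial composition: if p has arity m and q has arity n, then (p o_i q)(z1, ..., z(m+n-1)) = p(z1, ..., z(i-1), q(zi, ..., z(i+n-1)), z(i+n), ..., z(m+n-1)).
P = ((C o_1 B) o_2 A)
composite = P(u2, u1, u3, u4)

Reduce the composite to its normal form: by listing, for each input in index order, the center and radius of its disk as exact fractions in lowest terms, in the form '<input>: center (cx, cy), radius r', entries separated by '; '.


Each u-disk chains the slot maps above it in C; radii multiply.
u2: after 2 affine steps, its disk has center (-1/2, -7/16), radius 1/48
u1: after 3 affine steps, its disk has center (-1/2, -55/96), radius 1/384
u3: after 3 affine steps, its disk has center (-47/96, -9/16), radius 1/288
u4: after 1 affine step, its disk has center (0, -1/2), radius 1/6

u1: center (-1/2, -55/96), radius 1/384; u2: center (-1/2, -7/16), radius 1/48; u3: center (-47/96, -9/16), radius 1/288; u4: center (0, -1/2), radius 1/6


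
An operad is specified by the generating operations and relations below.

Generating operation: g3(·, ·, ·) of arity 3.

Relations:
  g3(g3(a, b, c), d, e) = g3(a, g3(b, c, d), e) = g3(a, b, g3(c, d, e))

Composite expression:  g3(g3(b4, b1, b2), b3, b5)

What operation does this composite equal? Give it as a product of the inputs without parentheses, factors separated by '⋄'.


All parenthesizations of g3 agree; list the b-inputs left to right.
g3(b4, b1, b2) unparenthesizes to b4 ⋄ b1 ⋄ b2
g3(g3(b4, b1, b2), b3, b5) unparenthesizes to b4 ⋄ b1 ⋄ b2 ⋄ b3 ⋄ b5

b4 ⋄ b1 ⋄ b2 ⋄ b3 ⋄ b5


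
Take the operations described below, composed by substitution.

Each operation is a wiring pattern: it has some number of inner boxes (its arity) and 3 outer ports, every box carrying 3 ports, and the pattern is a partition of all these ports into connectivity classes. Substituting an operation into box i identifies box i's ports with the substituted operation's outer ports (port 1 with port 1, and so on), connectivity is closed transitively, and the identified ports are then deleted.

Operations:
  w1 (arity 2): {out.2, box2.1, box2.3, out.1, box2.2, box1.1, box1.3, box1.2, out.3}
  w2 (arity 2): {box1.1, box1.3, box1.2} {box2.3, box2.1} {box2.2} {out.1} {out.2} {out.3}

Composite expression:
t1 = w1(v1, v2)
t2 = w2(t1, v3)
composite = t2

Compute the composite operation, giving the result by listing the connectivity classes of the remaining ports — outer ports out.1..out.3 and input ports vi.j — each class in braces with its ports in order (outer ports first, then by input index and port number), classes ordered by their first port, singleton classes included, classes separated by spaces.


{out.1} {out.2} {out.3} {v1.1, v1.2, v1.3, v2.1, v2.2, v2.3} {v3.1, v3.3} {v3.2}

Treat the ports identified at w2 as solder joints: merge, then drop.
the subtree at w1 composes to {out.1, out.2, out.3, v1.1, v1.2, v1.3, v2.1, v2.2, v2.3} on (v1, v2); out.j = own outer ports
the subtree at w2 composes to {out.1} {out.2} {out.3} {v1.1, v1.2, v1.3, v2.1, v2.2, v2.3} {v3.1, v3.3} {v3.2} on (v1, v2, v3); out.j = own outer ports


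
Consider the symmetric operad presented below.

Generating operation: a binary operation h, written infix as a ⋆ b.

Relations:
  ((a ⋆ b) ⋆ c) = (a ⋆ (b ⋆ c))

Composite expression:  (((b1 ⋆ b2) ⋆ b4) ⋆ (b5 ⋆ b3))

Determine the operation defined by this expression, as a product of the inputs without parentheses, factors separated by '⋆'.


b1 ⋆ b2 ⋆ b4 ⋆ b5 ⋆ b3

Under associativity of h, the answer is the b's in reading order.
(b1 ⋆ b2) unparenthesizes to b1 ⋆ b2
((b1 ⋆ b2) ⋆ b4) unparenthesizes to b1 ⋆ b2 ⋆ b4
(b5 ⋆ b3) unparenthesizes to b5 ⋆ b3
(((b1 ⋆ b2) ⋆ b4) ⋆ (b5 ⋆ b3)) unparenthesizes to b1 ⋆ b2 ⋆ b4 ⋆ b5 ⋆ b3


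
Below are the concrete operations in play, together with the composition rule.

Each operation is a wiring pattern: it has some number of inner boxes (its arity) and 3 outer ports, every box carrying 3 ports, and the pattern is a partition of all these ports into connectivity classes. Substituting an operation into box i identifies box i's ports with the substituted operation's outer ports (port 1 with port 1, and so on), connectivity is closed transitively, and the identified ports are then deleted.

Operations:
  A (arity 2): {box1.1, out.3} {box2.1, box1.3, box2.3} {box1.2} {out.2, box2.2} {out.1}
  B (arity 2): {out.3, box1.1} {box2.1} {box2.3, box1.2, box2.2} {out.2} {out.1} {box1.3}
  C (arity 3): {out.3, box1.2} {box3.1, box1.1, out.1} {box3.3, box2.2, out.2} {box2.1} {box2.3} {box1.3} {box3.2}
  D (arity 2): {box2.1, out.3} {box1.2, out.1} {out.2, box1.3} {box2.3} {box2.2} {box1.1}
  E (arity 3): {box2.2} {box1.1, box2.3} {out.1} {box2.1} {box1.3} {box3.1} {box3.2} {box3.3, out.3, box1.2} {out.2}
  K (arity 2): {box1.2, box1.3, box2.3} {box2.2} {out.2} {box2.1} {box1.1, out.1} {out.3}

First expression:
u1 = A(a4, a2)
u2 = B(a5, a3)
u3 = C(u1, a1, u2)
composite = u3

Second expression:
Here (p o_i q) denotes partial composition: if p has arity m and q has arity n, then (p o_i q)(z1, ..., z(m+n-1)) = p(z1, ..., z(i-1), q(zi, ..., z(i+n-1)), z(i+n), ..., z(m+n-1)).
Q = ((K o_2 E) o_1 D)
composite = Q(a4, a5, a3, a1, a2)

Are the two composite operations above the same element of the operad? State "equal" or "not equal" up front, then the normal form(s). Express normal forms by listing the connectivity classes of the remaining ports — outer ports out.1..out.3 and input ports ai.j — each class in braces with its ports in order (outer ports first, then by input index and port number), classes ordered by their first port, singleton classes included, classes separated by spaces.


The first expression reduces to {out.1} {out.2, a1.2, a5.1} {out.3, a2.2} {a1.1} {a1.3} {a2.1, a2.3, a4.3} {a3.1} {a3.2, a3.3, a5.2} {a4.1} {a4.2} {a5.3}
The second expression reduces to {out.1, a4.2} {out.2} {out.3} {a1.1} {a1.2} {a1.3, a3.1} {a2.1} {a2.2} {a2.3, a3.2, a4.3, a5.1} {a3.3} {a4.1} {a5.2} {a5.3}
The normal forms differ: not equal.

not equal; the first gives {out.1} {out.2, a1.2, a5.1} {out.3, a2.2} {a1.1} {a1.3} {a2.1, a2.3, a4.3} {a3.1} {a3.2, a3.3, a5.2} {a4.1} {a4.2} {a5.3} and the second {out.1, a4.2} {out.2} {out.3} {a1.1} {a1.2} {a1.3, a3.1} {a2.1} {a2.2} {a2.3, a3.2, a4.3, a5.1} {a3.3} {a4.1} {a5.2} {a5.3}


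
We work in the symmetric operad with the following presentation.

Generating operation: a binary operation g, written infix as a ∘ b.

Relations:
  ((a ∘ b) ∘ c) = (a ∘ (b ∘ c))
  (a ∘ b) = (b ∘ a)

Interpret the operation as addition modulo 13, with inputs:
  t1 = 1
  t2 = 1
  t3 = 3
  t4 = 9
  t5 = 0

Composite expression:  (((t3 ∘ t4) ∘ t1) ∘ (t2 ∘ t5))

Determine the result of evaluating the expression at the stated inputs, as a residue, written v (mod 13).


1 (mod 13)

(t3 ∘ t4) = 12
((t3 ∘ t4) ∘ t1) = 0
(t2 ∘ t5) = 1
(((t3 ∘ t4) ∘ t1) ∘ (t2 ∘ t5)) = 1


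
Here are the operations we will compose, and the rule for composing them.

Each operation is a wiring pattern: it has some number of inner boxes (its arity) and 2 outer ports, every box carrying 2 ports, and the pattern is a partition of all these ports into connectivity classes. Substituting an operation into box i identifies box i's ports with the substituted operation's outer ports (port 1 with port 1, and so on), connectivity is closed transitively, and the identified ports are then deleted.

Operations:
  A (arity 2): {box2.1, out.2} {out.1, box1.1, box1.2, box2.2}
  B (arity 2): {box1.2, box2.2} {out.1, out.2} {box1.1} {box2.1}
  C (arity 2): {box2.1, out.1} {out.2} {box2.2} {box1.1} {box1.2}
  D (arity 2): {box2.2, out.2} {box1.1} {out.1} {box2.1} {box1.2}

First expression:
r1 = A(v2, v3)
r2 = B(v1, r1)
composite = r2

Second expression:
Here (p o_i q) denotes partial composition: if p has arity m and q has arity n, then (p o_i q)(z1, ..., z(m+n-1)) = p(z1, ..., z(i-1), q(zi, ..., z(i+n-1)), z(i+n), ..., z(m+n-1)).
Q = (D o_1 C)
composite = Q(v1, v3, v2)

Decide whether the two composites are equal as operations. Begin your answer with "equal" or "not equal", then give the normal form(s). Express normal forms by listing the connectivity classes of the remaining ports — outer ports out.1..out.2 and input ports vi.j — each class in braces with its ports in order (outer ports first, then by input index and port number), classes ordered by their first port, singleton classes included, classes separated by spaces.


The first expression, normalized: {out.1, out.2} {v1.1} {v1.2, v3.1} {v2.1, v2.2, v3.2}
The second expression, normalized: {out.1} {out.2, v2.2} {v1.1} {v1.2} {v2.1} {v3.1} {v3.2}
They disagree, so not equal.

not equal; the first gives {out.1, out.2} {v1.1} {v1.2, v3.1} {v2.1, v2.2, v3.2} and the second {out.1} {out.2, v2.2} {v1.1} {v1.2} {v2.1} {v3.1} {v3.2}


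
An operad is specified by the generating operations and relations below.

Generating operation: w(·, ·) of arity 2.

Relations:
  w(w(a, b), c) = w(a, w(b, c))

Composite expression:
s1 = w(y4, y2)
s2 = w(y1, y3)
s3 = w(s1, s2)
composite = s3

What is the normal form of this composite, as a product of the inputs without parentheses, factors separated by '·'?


y4 · y2 · y1 · y3


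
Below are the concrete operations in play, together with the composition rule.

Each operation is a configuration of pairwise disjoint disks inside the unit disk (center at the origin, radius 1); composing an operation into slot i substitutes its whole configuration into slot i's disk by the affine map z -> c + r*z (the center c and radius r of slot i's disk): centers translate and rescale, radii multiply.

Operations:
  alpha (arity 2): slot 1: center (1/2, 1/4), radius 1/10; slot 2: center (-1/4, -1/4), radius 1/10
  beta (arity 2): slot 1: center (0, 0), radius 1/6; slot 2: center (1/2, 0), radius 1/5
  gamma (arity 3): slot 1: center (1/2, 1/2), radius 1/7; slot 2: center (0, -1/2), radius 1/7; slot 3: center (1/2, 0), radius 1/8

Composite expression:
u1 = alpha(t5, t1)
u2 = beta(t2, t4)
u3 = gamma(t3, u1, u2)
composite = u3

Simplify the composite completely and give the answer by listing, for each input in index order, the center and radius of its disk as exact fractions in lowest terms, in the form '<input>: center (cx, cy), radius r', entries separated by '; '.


Below gamma, radii multiply path by path; the t-disk centers shift.
tracing t3 down its 1-map path: center (1/2, 1/2), radius 1/7
tracing t5 down its 2-map path: center (1/14, -13/28), radius 1/70
tracing t1 down its 2-map path: center (-1/28, -15/28), radius 1/70
tracing t2 down its 2-map path: center (1/2, 0), radius 1/48
tracing t4 down its 2-map path: center (9/16, 0), radius 1/40

t1: center (-1/28, -15/28), radius 1/70; t2: center (1/2, 0), radius 1/48; t3: center (1/2, 1/2), radius 1/7; t4: center (9/16, 0), radius 1/40; t5: center (1/14, -13/28), radius 1/70


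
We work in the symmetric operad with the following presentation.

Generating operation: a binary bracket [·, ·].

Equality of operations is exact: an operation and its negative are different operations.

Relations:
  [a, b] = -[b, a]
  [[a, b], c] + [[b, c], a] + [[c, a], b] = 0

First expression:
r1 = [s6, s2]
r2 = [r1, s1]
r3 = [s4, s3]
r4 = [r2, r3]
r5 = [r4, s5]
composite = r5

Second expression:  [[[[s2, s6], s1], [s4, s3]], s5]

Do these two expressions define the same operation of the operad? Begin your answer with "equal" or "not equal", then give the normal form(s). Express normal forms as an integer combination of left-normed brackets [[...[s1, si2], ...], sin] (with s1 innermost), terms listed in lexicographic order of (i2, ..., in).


The first composite normalizes to -[[[[[s1, s2], s6], s3], s4], s5] + [[[[[s1, s2], s6], s4], s3], s5] + [[[[[s1, s6], s2], s3], s4], s5] - [[[[[s1, s6], s2], s4], s3], s5]
The second composite normalizes to [[[[[s1, s2], s6], s3], s4], s5] - [[[[[s1, s2], s6], s4], s3], s5] - [[[[[s1, s6], s2], s3], s4], s5] + [[[[[s1, s6], s2], s4], s3], s5]
They disagree, so not equal.

not equal; the first gives -[[[[[s1, s2], s6], s3], s4], s5] + [[[[[s1, s2], s6], s4], s3], s5] + [[[[[s1, s6], s2], s3], s4], s5] - [[[[[s1, s6], s2], s4], s3], s5] and the second [[[[[s1, s2], s6], s3], s4], s5] - [[[[[s1, s2], s6], s4], s3], s5] - [[[[[s1, s6], s2], s3], s4], s5] + [[[[[s1, s6], s2], s4], s3], s5]


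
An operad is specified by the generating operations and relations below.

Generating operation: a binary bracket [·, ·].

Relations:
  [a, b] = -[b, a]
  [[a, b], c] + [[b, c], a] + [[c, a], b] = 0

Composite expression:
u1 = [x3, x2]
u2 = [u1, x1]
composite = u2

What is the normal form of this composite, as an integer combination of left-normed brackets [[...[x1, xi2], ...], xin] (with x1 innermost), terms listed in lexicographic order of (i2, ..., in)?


[[x1, x2], x3] - [[x1, x3], x2]

A multilinear Lie element is pinned by x1-initial words (x1 innermost).
Composite bracket: [[x3, x2], x1]
Applying ab - ba throughout gives 4 signed words (2^2 = 4).
Keep just the words that open with x1:
  from x1x2x3, sign +1: term +[[x1, x2], x3]
  from x1x3x2, sign -1: term -[[x1, x3], x2]


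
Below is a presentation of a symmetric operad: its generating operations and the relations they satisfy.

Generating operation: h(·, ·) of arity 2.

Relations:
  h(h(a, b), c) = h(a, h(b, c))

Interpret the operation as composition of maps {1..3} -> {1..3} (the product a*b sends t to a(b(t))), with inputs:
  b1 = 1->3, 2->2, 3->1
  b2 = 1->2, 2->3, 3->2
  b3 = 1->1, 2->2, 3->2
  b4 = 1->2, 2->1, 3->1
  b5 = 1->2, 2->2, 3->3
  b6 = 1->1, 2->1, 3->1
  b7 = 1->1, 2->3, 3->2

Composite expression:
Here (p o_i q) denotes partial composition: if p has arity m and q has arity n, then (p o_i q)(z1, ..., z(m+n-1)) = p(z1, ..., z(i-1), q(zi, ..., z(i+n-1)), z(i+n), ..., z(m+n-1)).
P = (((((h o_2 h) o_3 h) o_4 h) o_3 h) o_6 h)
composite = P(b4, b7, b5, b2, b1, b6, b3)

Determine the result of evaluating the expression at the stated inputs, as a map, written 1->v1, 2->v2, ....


1->1, 2->1, 3->1

h(b5, b2) = 1->2, 2->3, 3->2
h(b6, b3) = 1->1, 2->1, 3->1
h(b1, h(b6, b3)) = 1->3, 2->3, 3->3
h(h(b5, b2), h(b1, h(b6, b3))) = 1->2, 2->2, 3->2
h(b7, h(h(b5, b2), h(b1, h(b6, b3)))) = 1->3, 2->3, 3->3
h(b4, h(b7, h(h(b5, b2), h(b1, h(b6, b3))))) = 1->1, 2->1, 3->1
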